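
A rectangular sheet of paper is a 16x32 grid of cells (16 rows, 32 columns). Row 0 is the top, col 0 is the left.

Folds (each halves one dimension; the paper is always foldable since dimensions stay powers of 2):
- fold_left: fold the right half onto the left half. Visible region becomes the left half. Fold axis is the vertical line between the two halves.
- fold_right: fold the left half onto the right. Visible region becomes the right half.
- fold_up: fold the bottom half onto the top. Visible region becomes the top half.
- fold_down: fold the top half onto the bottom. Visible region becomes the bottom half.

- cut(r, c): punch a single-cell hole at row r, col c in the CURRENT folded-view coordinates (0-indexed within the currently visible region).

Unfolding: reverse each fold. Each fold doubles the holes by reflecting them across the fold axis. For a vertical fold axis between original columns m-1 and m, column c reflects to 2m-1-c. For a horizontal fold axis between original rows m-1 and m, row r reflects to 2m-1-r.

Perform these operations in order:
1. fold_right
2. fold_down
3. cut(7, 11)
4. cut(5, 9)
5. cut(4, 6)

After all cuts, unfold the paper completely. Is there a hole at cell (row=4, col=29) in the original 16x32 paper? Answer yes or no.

Answer: no

Derivation:
Op 1 fold_right: fold axis v@16; visible region now rows[0,16) x cols[16,32) = 16x16
Op 2 fold_down: fold axis h@8; visible region now rows[8,16) x cols[16,32) = 8x16
Op 3 cut(7, 11): punch at orig (15,27); cuts so far [(15, 27)]; region rows[8,16) x cols[16,32) = 8x16
Op 4 cut(5, 9): punch at orig (13,25); cuts so far [(13, 25), (15, 27)]; region rows[8,16) x cols[16,32) = 8x16
Op 5 cut(4, 6): punch at orig (12,22); cuts so far [(12, 22), (13, 25), (15, 27)]; region rows[8,16) x cols[16,32) = 8x16
Unfold 1 (reflect across h@8): 6 holes -> [(0, 27), (2, 25), (3, 22), (12, 22), (13, 25), (15, 27)]
Unfold 2 (reflect across v@16): 12 holes -> [(0, 4), (0, 27), (2, 6), (2, 25), (3, 9), (3, 22), (12, 9), (12, 22), (13, 6), (13, 25), (15, 4), (15, 27)]
Holes: [(0, 4), (0, 27), (2, 6), (2, 25), (3, 9), (3, 22), (12, 9), (12, 22), (13, 6), (13, 25), (15, 4), (15, 27)]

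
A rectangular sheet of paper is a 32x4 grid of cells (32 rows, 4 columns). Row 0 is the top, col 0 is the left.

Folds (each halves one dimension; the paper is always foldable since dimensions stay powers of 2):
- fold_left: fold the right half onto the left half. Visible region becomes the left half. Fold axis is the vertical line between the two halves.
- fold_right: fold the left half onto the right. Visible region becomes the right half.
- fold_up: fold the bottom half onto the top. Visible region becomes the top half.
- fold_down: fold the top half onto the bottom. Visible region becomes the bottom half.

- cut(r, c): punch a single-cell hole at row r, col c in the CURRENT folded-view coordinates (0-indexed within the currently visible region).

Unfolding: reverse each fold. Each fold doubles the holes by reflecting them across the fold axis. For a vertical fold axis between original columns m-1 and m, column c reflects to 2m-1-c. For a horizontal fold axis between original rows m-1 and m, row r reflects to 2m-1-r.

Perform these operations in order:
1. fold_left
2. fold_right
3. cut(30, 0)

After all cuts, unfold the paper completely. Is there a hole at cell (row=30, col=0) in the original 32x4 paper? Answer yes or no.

Op 1 fold_left: fold axis v@2; visible region now rows[0,32) x cols[0,2) = 32x2
Op 2 fold_right: fold axis v@1; visible region now rows[0,32) x cols[1,2) = 32x1
Op 3 cut(30, 0): punch at orig (30,1); cuts so far [(30, 1)]; region rows[0,32) x cols[1,2) = 32x1
Unfold 1 (reflect across v@1): 2 holes -> [(30, 0), (30, 1)]
Unfold 2 (reflect across v@2): 4 holes -> [(30, 0), (30, 1), (30, 2), (30, 3)]
Holes: [(30, 0), (30, 1), (30, 2), (30, 3)]

Answer: yes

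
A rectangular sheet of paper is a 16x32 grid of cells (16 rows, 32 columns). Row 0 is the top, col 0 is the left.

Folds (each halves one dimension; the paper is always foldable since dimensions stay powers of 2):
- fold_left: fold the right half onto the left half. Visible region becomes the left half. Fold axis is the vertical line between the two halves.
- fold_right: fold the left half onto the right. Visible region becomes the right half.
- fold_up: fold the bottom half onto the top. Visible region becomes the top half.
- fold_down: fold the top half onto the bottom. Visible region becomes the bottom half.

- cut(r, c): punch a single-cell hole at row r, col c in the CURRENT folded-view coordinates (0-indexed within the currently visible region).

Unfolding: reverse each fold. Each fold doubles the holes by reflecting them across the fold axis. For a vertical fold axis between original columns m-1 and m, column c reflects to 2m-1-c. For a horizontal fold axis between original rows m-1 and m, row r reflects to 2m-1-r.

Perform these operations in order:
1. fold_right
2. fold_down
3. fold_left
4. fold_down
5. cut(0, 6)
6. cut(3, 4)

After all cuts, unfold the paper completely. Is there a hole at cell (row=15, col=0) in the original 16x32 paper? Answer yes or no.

Op 1 fold_right: fold axis v@16; visible region now rows[0,16) x cols[16,32) = 16x16
Op 2 fold_down: fold axis h@8; visible region now rows[8,16) x cols[16,32) = 8x16
Op 3 fold_left: fold axis v@24; visible region now rows[8,16) x cols[16,24) = 8x8
Op 4 fold_down: fold axis h@12; visible region now rows[12,16) x cols[16,24) = 4x8
Op 5 cut(0, 6): punch at orig (12,22); cuts so far [(12, 22)]; region rows[12,16) x cols[16,24) = 4x8
Op 6 cut(3, 4): punch at orig (15,20); cuts so far [(12, 22), (15, 20)]; region rows[12,16) x cols[16,24) = 4x8
Unfold 1 (reflect across h@12): 4 holes -> [(8, 20), (11, 22), (12, 22), (15, 20)]
Unfold 2 (reflect across v@24): 8 holes -> [(8, 20), (8, 27), (11, 22), (11, 25), (12, 22), (12, 25), (15, 20), (15, 27)]
Unfold 3 (reflect across h@8): 16 holes -> [(0, 20), (0, 27), (3, 22), (3, 25), (4, 22), (4, 25), (7, 20), (7, 27), (8, 20), (8, 27), (11, 22), (11, 25), (12, 22), (12, 25), (15, 20), (15, 27)]
Unfold 4 (reflect across v@16): 32 holes -> [(0, 4), (0, 11), (0, 20), (0, 27), (3, 6), (3, 9), (3, 22), (3, 25), (4, 6), (4, 9), (4, 22), (4, 25), (7, 4), (7, 11), (7, 20), (7, 27), (8, 4), (8, 11), (8, 20), (8, 27), (11, 6), (11, 9), (11, 22), (11, 25), (12, 6), (12, 9), (12, 22), (12, 25), (15, 4), (15, 11), (15, 20), (15, 27)]
Holes: [(0, 4), (0, 11), (0, 20), (0, 27), (3, 6), (3, 9), (3, 22), (3, 25), (4, 6), (4, 9), (4, 22), (4, 25), (7, 4), (7, 11), (7, 20), (7, 27), (8, 4), (8, 11), (8, 20), (8, 27), (11, 6), (11, 9), (11, 22), (11, 25), (12, 6), (12, 9), (12, 22), (12, 25), (15, 4), (15, 11), (15, 20), (15, 27)]

Answer: no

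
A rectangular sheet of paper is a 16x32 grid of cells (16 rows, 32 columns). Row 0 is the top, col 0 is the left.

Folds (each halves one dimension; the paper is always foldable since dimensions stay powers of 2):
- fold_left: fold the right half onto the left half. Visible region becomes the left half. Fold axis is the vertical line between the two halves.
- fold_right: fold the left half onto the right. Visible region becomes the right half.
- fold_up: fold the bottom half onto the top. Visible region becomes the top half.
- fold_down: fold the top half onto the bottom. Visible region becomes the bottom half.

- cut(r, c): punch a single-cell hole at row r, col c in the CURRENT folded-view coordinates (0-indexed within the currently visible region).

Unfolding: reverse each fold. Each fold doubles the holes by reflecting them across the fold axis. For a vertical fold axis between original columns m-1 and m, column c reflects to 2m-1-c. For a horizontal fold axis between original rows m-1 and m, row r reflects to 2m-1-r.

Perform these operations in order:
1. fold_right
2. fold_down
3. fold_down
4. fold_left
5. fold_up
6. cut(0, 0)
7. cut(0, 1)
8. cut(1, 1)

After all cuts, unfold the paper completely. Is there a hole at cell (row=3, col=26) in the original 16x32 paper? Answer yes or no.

Op 1 fold_right: fold axis v@16; visible region now rows[0,16) x cols[16,32) = 16x16
Op 2 fold_down: fold axis h@8; visible region now rows[8,16) x cols[16,32) = 8x16
Op 3 fold_down: fold axis h@12; visible region now rows[12,16) x cols[16,32) = 4x16
Op 4 fold_left: fold axis v@24; visible region now rows[12,16) x cols[16,24) = 4x8
Op 5 fold_up: fold axis h@14; visible region now rows[12,14) x cols[16,24) = 2x8
Op 6 cut(0, 0): punch at orig (12,16); cuts so far [(12, 16)]; region rows[12,14) x cols[16,24) = 2x8
Op 7 cut(0, 1): punch at orig (12,17); cuts so far [(12, 16), (12, 17)]; region rows[12,14) x cols[16,24) = 2x8
Op 8 cut(1, 1): punch at orig (13,17); cuts so far [(12, 16), (12, 17), (13, 17)]; region rows[12,14) x cols[16,24) = 2x8
Unfold 1 (reflect across h@14): 6 holes -> [(12, 16), (12, 17), (13, 17), (14, 17), (15, 16), (15, 17)]
Unfold 2 (reflect across v@24): 12 holes -> [(12, 16), (12, 17), (12, 30), (12, 31), (13, 17), (13, 30), (14, 17), (14, 30), (15, 16), (15, 17), (15, 30), (15, 31)]
Unfold 3 (reflect across h@12): 24 holes -> [(8, 16), (8, 17), (8, 30), (8, 31), (9, 17), (9, 30), (10, 17), (10, 30), (11, 16), (11, 17), (11, 30), (11, 31), (12, 16), (12, 17), (12, 30), (12, 31), (13, 17), (13, 30), (14, 17), (14, 30), (15, 16), (15, 17), (15, 30), (15, 31)]
Unfold 4 (reflect across h@8): 48 holes -> [(0, 16), (0, 17), (0, 30), (0, 31), (1, 17), (1, 30), (2, 17), (2, 30), (3, 16), (3, 17), (3, 30), (3, 31), (4, 16), (4, 17), (4, 30), (4, 31), (5, 17), (5, 30), (6, 17), (6, 30), (7, 16), (7, 17), (7, 30), (7, 31), (8, 16), (8, 17), (8, 30), (8, 31), (9, 17), (9, 30), (10, 17), (10, 30), (11, 16), (11, 17), (11, 30), (11, 31), (12, 16), (12, 17), (12, 30), (12, 31), (13, 17), (13, 30), (14, 17), (14, 30), (15, 16), (15, 17), (15, 30), (15, 31)]
Unfold 5 (reflect across v@16): 96 holes -> [(0, 0), (0, 1), (0, 14), (0, 15), (0, 16), (0, 17), (0, 30), (0, 31), (1, 1), (1, 14), (1, 17), (1, 30), (2, 1), (2, 14), (2, 17), (2, 30), (3, 0), (3, 1), (3, 14), (3, 15), (3, 16), (3, 17), (3, 30), (3, 31), (4, 0), (4, 1), (4, 14), (4, 15), (4, 16), (4, 17), (4, 30), (4, 31), (5, 1), (5, 14), (5, 17), (5, 30), (6, 1), (6, 14), (6, 17), (6, 30), (7, 0), (7, 1), (7, 14), (7, 15), (7, 16), (7, 17), (7, 30), (7, 31), (8, 0), (8, 1), (8, 14), (8, 15), (8, 16), (8, 17), (8, 30), (8, 31), (9, 1), (9, 14), (9, 17), (9, 30), (10, 1), (10, 14), (10, 17), (10, 30), (11, 0), (11, 1), (11, 14), (11, 15), (11, 16), (11, 17), (11, 30), (11, 31), (12, 0), (12, 1), (12, 14), (12, 15), (12, 16), (12, 17), (12, 30), (12, 31), (13, 1), (13, 14), (13, 17), (13, 30), (14, 1), (14, 14), (14, 17), (14, 30), (15, 0), (15, 1), (15, 14), (15, 15), (15, 16), (15, 17), (15, 30), (15, 31)]
Holes: [(0, 0), (0, 1), (0, 14), (0, 15), (0, 16), (0, 17), (0, 30), (0, 31), (1, 1), (1, 14), (1, 17), (1, 30), (2, 1), (2, 14), (2, 17), (2, 30), (3, 0), (3, 1), (3, 14), (3, 15), (3, 16), (3, 17), (3, 30), (3, 31), (4, 0), (4, 1), (4, 14), (4, 15), (4, 16), (4, 17), (4, 30), (4, 31), (5, 1), (5, 14), (5, 17), (5, 30), (6, 1), (6, 14), (6, 17), (6, 30), (7, 0), (7, 1), (7, 14), (7, 15), (7, 16), (7, 17), (7, 30), (7, 31), (8, 0), (8, 1), (8, 14), (8, 15), (8, 16), (8, 17), (8, 30), (8, 31), (9, 1), (9, 14), (9, 17), (9, 30), (10, 1), (10, 14), (10, 17), (10, 30), (11, 0), (11, 1), (11, 14), (11, 15), (11, 16), (11, 17), (11, 30), (11, 31), (12, 0), (12, 1), (12, 14), (12, 15), (12, 16), (12, 17), (12, 30), (12, 31), (13, 1), (13, 14), (13, 17), (13, 30), (14, 1), (14, 14), (14, 17), (14, 30), (15, 0), (15, 1), (15, 14), (15, 15), (15, 16), (15, 17), (15, 30), (15, 31)]

Answer: no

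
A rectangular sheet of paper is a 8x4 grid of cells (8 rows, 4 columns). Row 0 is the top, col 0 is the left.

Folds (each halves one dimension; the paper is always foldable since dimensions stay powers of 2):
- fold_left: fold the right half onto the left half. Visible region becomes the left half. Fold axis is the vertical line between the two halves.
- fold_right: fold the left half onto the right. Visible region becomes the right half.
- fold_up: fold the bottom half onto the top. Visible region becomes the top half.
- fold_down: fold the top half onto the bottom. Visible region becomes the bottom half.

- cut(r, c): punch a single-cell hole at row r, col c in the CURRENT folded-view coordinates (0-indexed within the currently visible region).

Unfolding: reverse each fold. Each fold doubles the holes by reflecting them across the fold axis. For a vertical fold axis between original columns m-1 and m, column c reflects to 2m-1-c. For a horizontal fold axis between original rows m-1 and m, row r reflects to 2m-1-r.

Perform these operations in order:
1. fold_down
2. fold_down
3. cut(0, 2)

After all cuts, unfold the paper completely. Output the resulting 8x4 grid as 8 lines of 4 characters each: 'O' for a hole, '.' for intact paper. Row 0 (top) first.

Op 1 fold_down: fold axis h@4; visible region now rows[4,8) x cols[0,4) = 4x4
Op 2 fold_down: fold axis h@6; visible region now rows[6,8) x cols[0,4) = 2x4
Op 3 cut(0, 2): punch at orig (6,2); cuts so far [(6, 2)]; region rows[6,8) x cols[0,4) = 2x4
Unfold 1 (reflect across h@6): 2 holes -> [(5, 2), (6, 2)]
Unfold 2 (reflect across h@4): 4 holes -> [(1, 2), (2, 2), (5, 2), (6, 2)]

Answer: ....
..O.
..O.
....
....
..O.
..O.
....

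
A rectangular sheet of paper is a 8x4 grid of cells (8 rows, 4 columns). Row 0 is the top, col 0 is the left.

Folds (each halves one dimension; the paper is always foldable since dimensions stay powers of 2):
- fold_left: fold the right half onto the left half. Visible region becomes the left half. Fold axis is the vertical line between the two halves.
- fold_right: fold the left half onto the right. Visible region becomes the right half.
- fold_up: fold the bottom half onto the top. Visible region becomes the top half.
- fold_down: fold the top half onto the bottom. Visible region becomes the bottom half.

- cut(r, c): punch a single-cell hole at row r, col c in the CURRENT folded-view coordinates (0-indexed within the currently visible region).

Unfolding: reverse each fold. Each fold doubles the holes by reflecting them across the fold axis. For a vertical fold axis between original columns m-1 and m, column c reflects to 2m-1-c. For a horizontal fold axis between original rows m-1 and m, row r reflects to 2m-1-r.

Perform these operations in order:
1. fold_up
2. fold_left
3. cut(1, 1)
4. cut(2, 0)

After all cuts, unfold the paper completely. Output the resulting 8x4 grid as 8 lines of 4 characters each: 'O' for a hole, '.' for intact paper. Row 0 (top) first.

Answer: ....
.OO.
O..O
....
....
O..O
.OO.
....

Derivation:
Op 1 fold_up: fold axis h@4; visible region now rows[0,4) x cols[0,4) = 4x4
Op 2 fold_left: fold axis v@2; visible region now rows[0,4) x cols[0,2) = 4x2
Op 3 cut(1, 1): punch at orig (1,1); cuts so far [(1, 1)]; region rows[0,4) x cols[0,2) = 4x2
Op 4 cut(2, 0): punch at orig (2,0); cuts so far [(1, 1), (2, 0)]; region rows[0,4) x cols[0,2) = 4x2
Unfold 1 (reflect across v@2): 4 holes -> [(1, 1), (1, 2), (2, 0), (2, 3)]
Unfold 2 (reflect across h@4): 8 holes -> [(1, 1), (1, 2), (2, 0), (2, 3), (5, 0), (5, 3), (6, 1), (6, 2)]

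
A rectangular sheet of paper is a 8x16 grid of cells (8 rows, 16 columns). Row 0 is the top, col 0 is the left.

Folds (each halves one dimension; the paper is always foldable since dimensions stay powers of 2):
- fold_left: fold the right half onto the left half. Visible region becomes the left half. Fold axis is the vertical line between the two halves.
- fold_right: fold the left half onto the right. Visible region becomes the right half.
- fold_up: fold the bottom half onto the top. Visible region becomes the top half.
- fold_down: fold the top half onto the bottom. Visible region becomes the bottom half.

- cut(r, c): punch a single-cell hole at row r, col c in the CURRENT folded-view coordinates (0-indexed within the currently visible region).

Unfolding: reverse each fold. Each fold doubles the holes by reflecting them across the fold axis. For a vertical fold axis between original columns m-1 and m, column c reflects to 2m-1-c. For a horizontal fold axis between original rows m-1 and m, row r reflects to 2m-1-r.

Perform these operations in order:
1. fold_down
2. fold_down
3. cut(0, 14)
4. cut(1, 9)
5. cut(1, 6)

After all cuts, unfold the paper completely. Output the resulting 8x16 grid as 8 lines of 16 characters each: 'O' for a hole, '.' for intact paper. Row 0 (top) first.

Op 1 fold_down: fold axis h@4; visible region now rows[4,8) x cols[0,16) = 4x16
Op 2 fold_down: fold axis h@6; visible region now rows[6,8) x cols[0,16) = 2x16
Op 3 cut(0, 14): punch at orig (6,14); cuts so far [(6, 14)]; region rows[6,8) x cols[0,16) = 2x16
Op 4 cut(1, 9): punch at orig (7,9); cuts so far [(6, 14), (7, 9)]; region rows[6,8) x cols[0,16) = 2x16
Op 5 cut(1, 6): punch at orig (7,6); cuts so far [(6, 14), (7, 6), (7, 9)]; region rows[6,8) x cols[0,16) = 2x16
Unfold 1 (reflect across h@6): 6 holes -> [(4, 6), (4, 9), (5, 14), (6, 14), (7, 6), (7, 9)]
Unfold 2 (reflect across h@4): 12 holes -> [(0, 6), (0, 9), (1, 14), (2, 14), (3, 6), (3, 9), (4, 6), (4, 9), (5, 14), (6, 14), (7, 6), (7, 9)]

Answer: ......O..O......
..............O.
..............O.
......O..O......
......O..O......
..............O.
..............O.
......O..O......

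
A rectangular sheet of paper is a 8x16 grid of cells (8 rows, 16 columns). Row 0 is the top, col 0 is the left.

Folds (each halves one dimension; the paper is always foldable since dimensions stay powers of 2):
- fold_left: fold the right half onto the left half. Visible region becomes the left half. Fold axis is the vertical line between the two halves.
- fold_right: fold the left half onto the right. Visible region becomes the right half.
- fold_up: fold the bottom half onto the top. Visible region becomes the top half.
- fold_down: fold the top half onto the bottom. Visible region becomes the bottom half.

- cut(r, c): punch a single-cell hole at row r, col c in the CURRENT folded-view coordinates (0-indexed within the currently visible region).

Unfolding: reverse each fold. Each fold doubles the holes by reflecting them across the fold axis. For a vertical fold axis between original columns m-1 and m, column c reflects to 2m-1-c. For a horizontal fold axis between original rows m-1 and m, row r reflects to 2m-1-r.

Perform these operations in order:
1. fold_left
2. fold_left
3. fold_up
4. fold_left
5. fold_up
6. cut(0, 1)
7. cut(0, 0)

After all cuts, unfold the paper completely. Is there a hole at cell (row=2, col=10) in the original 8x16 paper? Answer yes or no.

Op 1 fold_left: fold axis v@8; visible region now rows[0,8) x cols[0,8) = 8x8
Op 2 fold_left: fold axis v@4; visible region now rows[0,8) x cols[0,4) = 8x4
Op 3 fold_up: fold axis h@4; visible region now rows[0,4) x cols[0,4) = 4x4
Op 4 fold_left: fold axis v@2; visible region now rows[0,4) x cols[0,2) = 4x2
Op 5 fold_up: fold axis h@2; visible region now rows[0,2) x cols[0,2) = 2x2
Op 6 cut(0, 1): punch at orig (0,1); cuts so far [(0, 1)]; region rows[0,2) x cols[0,2) = 2x2
Op 7 cut(0, 0): punch at orig (0,0); cuts so far [(0, 0), (0, 1)]; region rows[0,2) x cols[0,2) = 2x2
Unfold 1 (reflect across h@2): 4 holes -> [(0, 0), (0, 1), (3, 0), (3, 1)]
Unfold 2 (reflect across v@2): 8 holes -> [(0, 0), (0, 1), (0, 2), (0, 3), (3, 0), (3, 1), (3, 2), (3, 3)]
Unfold 3 (reflect across h@4): 16 holes -> [(0, 0), (0, 1), (0, 2), (0, 3), (3, 0), (3, 1), (3, 2), (3, 3), (4, 0), (4, 1), (4, 2), (4, 3), (7, 0), (7, 1), (7, 2), (7, 3)]
Unfold 4 (reflect across v@4): 32 holes -> [(0, 0), (0, 1), (0, 2), (0, 3), (0, 4), (0, 5), (0, 6), (0, 7), (3, 0), (3, 1), (3, 2), (3, 3), (3, 4), (3, 5), (3, 6), (3, 7), (4, 0), (4, 1), (4, 2), (4, 3), (4, 4), (4, 5), (4, 6), (4, 7), (7, 0), (7, 1), (7, 2), (7, 3), (7, 4), (7, 5), (7, 6), (7, 7)]
Unfold 5 (reflect across v@8): 64 holes -> [(0, 0), (0, 1), (0, 2), (0, 3), (0, 4), (0, 5), (0, 6), (0, 7), (0, 8), (0, 9), (0, 10), (0, 11), (0, 12), (0, 13), (0, 14), (0, 15), (3, 0), (3, 1), (3, 2), (3, 3), (3, 4), (3, 5), (3, 6), (3, 7), (3, 8), (3, 9), (3, 10), (3, 11), (3, 12), (3, 13), (3, 14), (3, 15), (4, 0), (4, 1), (4, 2), (4, 3), (4, 4), (4, 5), (4, 6), (4, 7), (4, 8), (4, 9), (4, 10), (4, 11), (4, 12), (4, 13), (4, 14), (4, 15), (7, 0), (7, 1), (7, 2), (7, 3), (7, 4), (7, 5), (7, 6), (7, 7), (7, 8), (7, 9), (7, 10), (7, 11), (7, 12), (7, 13), (7, 14), (7, 15)]
Holes: [(0, 0), (0, 1), (0, 2), (0, 3), (0, 4), (0, 5), (0, 6), (0, 7), (0, 8), (0, 9), (0, 10), (0, 11), (0, 12), (0, 13), (0, 14), (0, 15), (3, 0), (3, 1), (3, 2), (3, 3), (3, 4), (3, 5), (3, 6), (3, 7), (3, 8), (3, 9), (3, 10), (3, 11), (3, 12), (3, 13), (3, 14), (3, 15), (4, 0), (4, 1), (4, 2), (4, 3), (4, 4), (4, 5), (4, 6), (4, 7), (4, 8), (4, 9), (4, 10), (4, 11), (4, 12), (4, 13), (4, 14), (4, 15), (7, 0), (7, 1), (7, 2), (7, 3), (7, 4), (7, 5), (7, 6), (7, 7), (7, 8), (7, 9), (7, 10), (7, 11), (7, 12), (7, 13), (7, 14), (7, 15)]

Answer: no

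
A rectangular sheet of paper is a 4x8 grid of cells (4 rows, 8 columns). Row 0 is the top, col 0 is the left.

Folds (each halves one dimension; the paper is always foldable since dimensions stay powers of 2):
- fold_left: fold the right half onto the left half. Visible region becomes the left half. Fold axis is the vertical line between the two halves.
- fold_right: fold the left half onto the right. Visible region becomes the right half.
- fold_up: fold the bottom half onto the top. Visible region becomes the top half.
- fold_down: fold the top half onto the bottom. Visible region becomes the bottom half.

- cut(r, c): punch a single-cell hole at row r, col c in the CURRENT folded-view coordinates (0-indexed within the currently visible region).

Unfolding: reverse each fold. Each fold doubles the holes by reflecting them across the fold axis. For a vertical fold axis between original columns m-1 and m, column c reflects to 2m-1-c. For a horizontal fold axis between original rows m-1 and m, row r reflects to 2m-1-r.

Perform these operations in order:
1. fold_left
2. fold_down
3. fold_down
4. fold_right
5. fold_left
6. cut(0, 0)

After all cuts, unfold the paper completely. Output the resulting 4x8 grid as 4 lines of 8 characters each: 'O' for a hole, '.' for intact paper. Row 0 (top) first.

Op 1 fold_left: fold axis v@4; visible region now rows[0,4) x cols[0,4) = 4x4
Op 2 fold_down: fold axis h@2; visible region now rows[2,4) x cols[0,4) = 2x4
Op 3 fold_down: fold axis h@3; visible region now rows[3,4) x cols[0,4) = 1x4
Op 4 fold_right: fold axis v@2; visible region now rows[3,4) x cols[2,4) = 1x2
Op 5 fold_left: fold axis v@3; visible region now rows[3,4) x cols[2,3) = 1x1
Op 6 cut(0, 0): punch at orig (3,2); cuts so far [(3, 2)]; region rows[3,4) x cols[2,3) = 1x1
Unfold 1 (reflect across v@3): 2 holes -> [(3, 2), (3, 3)]
Unfold 2 (reflect across v@2): 4 holes -> [(3, 0), (3, 1), (3, 2), (3, 3)]
Unfold 3 (reflect across h@3): 8 holes -> [(2, 0), (2, 1), (2, 2), (2, 3), (3, 0), (3, 1), (3, 2), (3, 3)]
Unfold 4 (reflect across h@2): 16 holes -> [(0, 0), (0, 1), (0, 2), (0, 3), (1, 0), (1, 1), (1, 2), (1, 3), (2, 0), (2, 1), (2, 2), (2, 3), (3, 0), (3, 1), (3, 2), (3, 3)]
Unfold 5 (reflect across v@4): 32 holes -> [(0, 0), (0, 1), (0, 2), (0, 3), (0, 4), (0, 5), (0, 6), (0, 7), (1, 0), (1, 1), (1, 2), (1, 3), (1, 4), (1, 5), (1, 6), (1, 7), (2, 0), (2, 1), (2, 2), (2, 3), (2, 4), (2, 5), (2, 6), (2, 7), (3, 0), (3, 1), (3, 2), (3, 3), (3, 4), (3, 5), (3, 6), (3, 7)]

Answer: OOOOOOOO
OOOOOOOO
OOOOOOOO
OOOOOOOO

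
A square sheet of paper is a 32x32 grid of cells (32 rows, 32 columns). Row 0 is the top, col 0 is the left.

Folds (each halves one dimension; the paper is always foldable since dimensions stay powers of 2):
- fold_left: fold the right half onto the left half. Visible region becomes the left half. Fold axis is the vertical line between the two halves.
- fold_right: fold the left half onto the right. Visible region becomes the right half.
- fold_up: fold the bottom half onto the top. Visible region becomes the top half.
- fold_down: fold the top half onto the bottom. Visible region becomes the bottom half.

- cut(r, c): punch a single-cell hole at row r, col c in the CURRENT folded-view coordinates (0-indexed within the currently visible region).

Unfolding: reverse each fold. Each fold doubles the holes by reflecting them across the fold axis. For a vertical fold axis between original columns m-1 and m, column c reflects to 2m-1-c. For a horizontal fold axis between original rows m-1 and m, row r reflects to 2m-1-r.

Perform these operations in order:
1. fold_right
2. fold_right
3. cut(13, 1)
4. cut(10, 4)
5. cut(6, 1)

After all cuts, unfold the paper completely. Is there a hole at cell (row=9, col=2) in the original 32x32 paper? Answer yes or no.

Answer: no

Derivation:
Op 1 fold_right: fold axis v@16; visible region now rows[0,32) x cols[16,32) = 32x16
Op 2 fold_right: fold axis v@24; visible region now rows[0,32) x cols[24,32) = 32x8
Op 3 cut(13, 1): punch at orig (13,25); cuts so far [(13, 25)]; region rows[0,32) x cols[24,32) = 32x8
Op 4 cut(10, 4): punch at orig (10,28); cuts so far [(10, 28), (13, 25)]; region rows[0,32) x cols[24,32) = 32x8
Op 5 cut(6, 1): punch at orig (6,25); cuts so far [(6, 25), (10, 28), (13, 25)]; region rows[0,32) x cols[24,32) = 32x8
Unfold 1 (reflect across v@24): 6 holes -> [(6, 22), (6, 25), (10, 19), (10, 28), (13, 22), (13, 25)]
Unfold 2 (reflect across v@16): 12 holes -> [(6, 6), (6, 9), (6, 22), (6, 25), (10, 3), (10, 12), (10, 19), (10, 28), (13, 6), (13, 9), (13, 22), (13, 25)]
Holes: [(6, 6), (6, 9), (6, 22), (6, 25), (10, 3), (10, 12), (10, 19), (10, 28), (13, 6), (13, 9), (13, 22), (13, 25)]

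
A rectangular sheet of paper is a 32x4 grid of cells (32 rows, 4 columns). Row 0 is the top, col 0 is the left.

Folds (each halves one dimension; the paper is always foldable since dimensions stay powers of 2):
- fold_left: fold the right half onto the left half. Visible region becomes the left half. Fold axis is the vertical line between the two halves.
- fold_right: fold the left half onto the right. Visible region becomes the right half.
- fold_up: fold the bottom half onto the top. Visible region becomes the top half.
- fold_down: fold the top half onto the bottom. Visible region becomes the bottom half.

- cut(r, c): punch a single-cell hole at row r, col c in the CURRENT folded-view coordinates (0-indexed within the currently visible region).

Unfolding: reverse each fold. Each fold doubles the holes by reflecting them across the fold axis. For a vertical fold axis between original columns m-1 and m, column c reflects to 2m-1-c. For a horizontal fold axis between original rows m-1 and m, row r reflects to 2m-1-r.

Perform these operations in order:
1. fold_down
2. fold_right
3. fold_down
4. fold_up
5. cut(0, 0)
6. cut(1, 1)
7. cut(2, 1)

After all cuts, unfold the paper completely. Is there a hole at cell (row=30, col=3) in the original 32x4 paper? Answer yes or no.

Op 1 fold_down: fold axis h@16; visible region now rows[16,32) x cols[0,4) = 16x4
Op 2 fold_right: fold axis v@2; visible region now rows[16,32) x cols[2,4) = 16x2
Op 3 fold_down: fold axis h@24; visible region now rows[24,32) x cols[2,4) = 8x2
Op 4 fold_up: fold axis h@28; visible region now rows[24,28) x cols[2,4) = 4x2
Op 5 cut(0, 0): punch at orig (24,2); cuts so far [(24, 2)]; region rows[24,28) x cols[2,4) = 4x2
Op 6 cut(1, 1): punch at orig (25,3); cuts so far [(24, 2), (25, 3)]; region rows[24,28) x cols[2,4) = 4x2
Op 7 cut(2, 1): punch at orig (26,3); cuts so far [(24, 2), (25, 3), (26, 3)]; region rows[24,28) x cols[2,4) = 4x2
Unfold 1 (reflect across h@28): 6 holes -> [(24, 2), (25, 3), (26, 3), (29, 3), (30, 3), (31, 2)]
Unfold 2 (reflect across h@24): 12 holes -> [(16, 2), (17, 3), (18, 3), (21, 3), (22, 3), (23, 2), (24, 2), (25, 3), (26, 3), (29, 3), (30, 3), (31, 2)]
Unfold 3 (reflect across v@2): 24 holes -> [(16, 1), (16, 2), (17, 0), (17, 3), (18, 0), (18, 3), (21, 0), (21, 3), (22, 0), (22, 3), (23, 1), (23, 2), (24, 1), (24, 2), (25, 0), (25, 3), (26, 0), (26, 3), (29, 0), (29, 3), (30, 0), (30, 3), (31, 1), (31, 2)]
Unfold 4 (reflect across h@16): 48 holes -> [(0, 1), (0, 2), (1, 0), (1, 3), (2, 0), (2, 3), (5, 0), (5, 3), (6, 0), (6, 3), (7, 1), (7, 2), (8, 1), (8, 2), (9, 0), (9, 3), (10, 0), (10, 3), (13, 0), (13, 3), (14, 0), (14, 3), (15, 1), (15, 2), (16, 1), (16, 2), (17, 0), (17, 3), (18, 0), (18, 3), (21, 0), (21, 3), (22, 0), (22, 3), (23, 1), (23, 2), (24, 1), (24, 2), (25, 0), (25, 3), (26, 0), (26, 3), (29, 0), (29, 3), (30, 0), (30, 3), (31, 1), (31, 2)]
Holes: [(0, 1), (0, 2), (1, 0), (1, 3), (2, 0), (2, 3), (5, 0), (5, 3), (6, 0), (6, 3), (7, 1), (7, 2), (8, 1), (8, 2), (9, 0), (9, 3), (10, 0), (10, 3), (13, 0), (13, 3), (14, 0), (14, 3), (15, 1), (15, 2), (16, 1), (16, 2), (17, 0), (17, 3), (18, 0), (18, 3), (21, 0), (21, 3), (22, 0), (22, 3), (23, 1), (23, 2), (24, 1), (24, 2), (25, 0), (25, 3), (26, 0), (26, 3), (29, 0), (29, 3), (30, 0), (30, 3), (31, 1), (31, 2)]

Answer: yes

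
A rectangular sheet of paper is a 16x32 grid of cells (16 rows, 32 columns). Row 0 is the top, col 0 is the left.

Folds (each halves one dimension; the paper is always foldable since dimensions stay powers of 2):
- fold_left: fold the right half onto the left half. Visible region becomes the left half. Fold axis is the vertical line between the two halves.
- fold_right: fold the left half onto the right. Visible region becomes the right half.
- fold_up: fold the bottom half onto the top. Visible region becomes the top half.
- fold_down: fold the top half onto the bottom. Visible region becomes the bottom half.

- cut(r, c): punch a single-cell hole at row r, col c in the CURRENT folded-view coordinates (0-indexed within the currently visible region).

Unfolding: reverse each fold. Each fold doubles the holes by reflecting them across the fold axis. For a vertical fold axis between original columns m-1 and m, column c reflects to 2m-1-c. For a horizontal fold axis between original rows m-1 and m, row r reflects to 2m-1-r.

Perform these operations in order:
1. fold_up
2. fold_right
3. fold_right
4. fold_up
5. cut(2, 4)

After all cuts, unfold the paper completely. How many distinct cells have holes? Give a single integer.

Op 1 fold_up: fold axis h@8; visible region now rows[0,8) x cols[0,32) = 8x32
Op 2 fold_right: fold axis v@16; visible region now rows[0,8) x cols[16,32) = 8x16
Op 3 fold_right: fold axis v@24; visible region now rows[0,8) x cols[24,32) = 8x8
Op 4 fold_up: fold axis h@4; visible region now rows[0,4) x cols[24,32) = 4x8
Op 5 cut(2, 4): punch at orig (2,28); cuts so far [(2, 28)]; region rows[0,4) x cols[24,32) = 4x8
Unfold 1 (reflect across h@4): 2 holes -> [(2, 28), (5, 28)]
Unfold 2 (reflect across v@24): 4 holes -> [(2, 19), (2, 28), (5, 19), (5, 28)]
Unfold 3 (reflect across v@16): 8 holes -> [(2, 3), (2, 12), (2, 19), (2, 28), (5, 3), (5, 12), (5, 19), (5, 28)]
Unfold 4 (reflect across h@8): 16 holes -> [(2, 3), (2, 12), (2, 19), (2, 28), (5, 3), (5, 12), (5, 19), (5, 28), (10, 3), (10, 12), (10, 19), (10, 28), (13, 3), (13, 12), (13, 19), (13, 28)]

Answer: 16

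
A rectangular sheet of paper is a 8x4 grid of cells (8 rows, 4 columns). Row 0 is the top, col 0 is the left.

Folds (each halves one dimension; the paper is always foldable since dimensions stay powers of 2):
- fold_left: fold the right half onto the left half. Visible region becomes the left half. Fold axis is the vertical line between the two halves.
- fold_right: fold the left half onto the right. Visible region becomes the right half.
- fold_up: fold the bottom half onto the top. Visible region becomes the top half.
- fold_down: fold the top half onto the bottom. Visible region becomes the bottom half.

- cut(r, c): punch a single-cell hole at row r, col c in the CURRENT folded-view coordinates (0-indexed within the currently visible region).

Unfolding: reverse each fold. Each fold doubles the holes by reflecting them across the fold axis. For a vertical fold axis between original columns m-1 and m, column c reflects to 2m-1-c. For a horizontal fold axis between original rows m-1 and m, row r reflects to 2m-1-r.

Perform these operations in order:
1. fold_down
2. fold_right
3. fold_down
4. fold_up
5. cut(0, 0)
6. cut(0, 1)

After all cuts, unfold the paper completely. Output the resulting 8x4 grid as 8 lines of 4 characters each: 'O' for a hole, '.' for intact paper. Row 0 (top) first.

Op 1 fold_down: fold axis h@4; visible region now rows[4,8) x cols[0,4) = 4x4
Op 2 fold_right: fold axis v@2; visible region now rows[4,8) x cols[2,4) = 4x2
Op 3 fold_down: fold axis h@6; visible region now rows[6,8) x cols[2,4) = 2x2
Op 4 fold_up: fold axis h@7; visible region now rows[6,7) x cols[2,4) = 1x2
Op 5 cut(0, 0): punch at orig (6,2); cuts so far [(6, 2)]; region rows[6,7) x cols[2,4) = 1x2
Op 6 cut(0, 1): punch at orig (6,3); cuts so far [(6, 2), (6, 3)]; region rows[6,7) x cols[2,4) = 1x2
Unfold 1 (reflect across h@7): 4 holes -> [(6, 2), (6, 3), (7, 2), (7, 3)]
Unfold 2 (reflect across h@6): 8 holes -> [(4, 2), (4, 3), (5, 2), (5, 3), (6, 2), (6, 3), (7, 2), (7, 3)]
Unfold 3 (reflect across v@2): 16 holes -> [(4, 0), (4, 1), (4, 2), (4, 3), (5, 0), (5, 1), (5, 2), (5, 3), (6, 0), (6, 1), (6, 2), (6, 3), (7, 0), (7, 1), (7, 2), (7, 3)]
Unfold 4 (reflect across h@4): 32 holes -> [(0, 0), (0, 1), (0, 2), (0, 3), (1, 0), (1, 1), (1, 2), (1, 3), (2, 0), (2, 1), (2, 2), (2, 3), (3, 0), (3, 1), (3, 2), (3, 3), (4, 0), (4, 1), (4, 2), (4, 3), (5, 0), (5, 1), (5, 2), (5, 3), (6, 0), (6, 1), (6, 2), (6, 3), (7, 0), (7, 1), (7, 2), (7, 3)]

Answer: OOOO
OOOO
OOOO
OOOO
OOOO
OOOO
OOOO
OOOO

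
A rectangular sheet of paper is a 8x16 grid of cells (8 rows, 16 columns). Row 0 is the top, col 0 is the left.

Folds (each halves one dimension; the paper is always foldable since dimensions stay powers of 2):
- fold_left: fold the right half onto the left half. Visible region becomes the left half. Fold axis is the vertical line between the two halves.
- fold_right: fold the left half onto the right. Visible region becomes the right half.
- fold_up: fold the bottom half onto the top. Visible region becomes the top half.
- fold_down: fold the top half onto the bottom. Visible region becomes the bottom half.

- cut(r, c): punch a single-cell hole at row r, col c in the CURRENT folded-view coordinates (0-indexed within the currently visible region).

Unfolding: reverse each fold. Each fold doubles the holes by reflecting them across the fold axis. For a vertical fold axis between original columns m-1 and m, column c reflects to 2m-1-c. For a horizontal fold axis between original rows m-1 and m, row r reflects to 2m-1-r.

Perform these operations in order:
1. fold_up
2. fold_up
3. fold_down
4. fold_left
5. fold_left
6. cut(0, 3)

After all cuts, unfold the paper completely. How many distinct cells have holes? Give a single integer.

Op 1 fold_up: fold axis h@4; visible region now rows[0,4) x cols[0,16) = 4x16
Op 2 fold_up: fold axis h@2; visible region now rows[0,2) x cols[0,16) = 2x16
Op 3 fold_down: fold axis h@1; visible region now rows[1,2) x cols[0,16) = 1x16
Op 4 fold_left: fold axis v@8; visible region now rows[1,2) x cols[0,8) = 1x8
Op 5 fold_left: fold axis v@4; visible region now rows[1,2) x cols[0,4) = 1x4
Op 6 cut(0, 3): punch at orig (1,3); cuts so far [(1, 3)]; region rows[1,2) x cols[0,4) = 1x4
Unfold 1 (reflect across v@4): 2 holes -> [(1, 3), (1, 4)]
Unfold 2 (reflect across v@8): 4 holes -> [(1, 3), (1, 4), (1, 11), (1, 12)]
Unfold 3 (reflect across h@1): 8 holes -> [(0, 3), (0, 4), (0, 11), (0, 12), (1, 3), (1, 4), (1, 11), (1, 12)]
Unfold 4 (reflect across h@2): 16 holes -> [(0, 3), (0, 4), (0, 11), (0, 12), (1, 3), (1, 4), (1, 11), (1, 12), (2, 3), (2, 4), (2, 11), (2, 12), (3, 3), (3, 4), (3, 11), (3, 12)]
Unfold 5 (reflect across h@4): 32 holes -> [(0, 3), (0, 4), (0, 11), (0, 12), (1, 3), (1, 4), (1, 11), (1, 12), (2, 3), (2, 4), (2, 11), (2, 12), (3, 3), (3, 4), (3, 11), (3, 12), (4, 3), (4, 4), (4, 11), (4, 12), (5, 3), (5, 4), (5, 11), (5, 12), (6, 3), (6, 4), (6, 11), (6, 12), (7, 3), (7, 4), (7, 11), (7, 12)]

Answer: 32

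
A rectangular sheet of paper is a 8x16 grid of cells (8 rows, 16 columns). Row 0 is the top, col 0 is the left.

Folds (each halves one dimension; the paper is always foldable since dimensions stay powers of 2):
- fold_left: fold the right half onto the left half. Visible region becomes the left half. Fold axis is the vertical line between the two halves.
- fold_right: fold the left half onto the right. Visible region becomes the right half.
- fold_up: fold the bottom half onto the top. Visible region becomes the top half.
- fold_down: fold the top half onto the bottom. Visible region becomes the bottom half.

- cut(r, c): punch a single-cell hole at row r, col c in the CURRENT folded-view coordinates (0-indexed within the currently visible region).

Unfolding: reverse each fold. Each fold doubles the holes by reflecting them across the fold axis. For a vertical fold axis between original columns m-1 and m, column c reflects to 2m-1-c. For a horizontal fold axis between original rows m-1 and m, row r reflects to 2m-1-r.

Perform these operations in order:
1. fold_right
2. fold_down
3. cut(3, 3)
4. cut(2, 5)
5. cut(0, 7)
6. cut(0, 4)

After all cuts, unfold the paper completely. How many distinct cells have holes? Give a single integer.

Op 1 fold_right: fold axis v@8; visible region now rows[0,8) x cols[8,16) = 8x8
Op 2 fold_down: fold axis h@4; visible region now rows[4,8) x cols[8,16) = 4x8
Op 3 cut(3, 3): punch at orig (7,11); cuts so far [(7, 11)]; region rows[4,8) x cols[8,16) = 4x8
Op 4 cut(2, 5): punch at orig (6,13); cuts so far [(6, 13), (7, 11)]; region rows[4,8) x cols[8,16) = 4x8
Op 5 cut(0, 7): punch at orig (4,15); cuts so far [(4, 15), (6, 13), (7, 11)]; region rows[4,8) x cols[8,16) = 4x8
Op 6 cut(0, 4): punch at orig (4,12); cuts so far [(4, 12), (4, 15), (6, 13), (7, 11)]; region rows[4,8) x cols[8,16) = 4x8
Unfold 1 (reflect across h@4): 8 holes -> [(0, 11), (1, 13), (3, 12), (3, 15), (4, 12), (4, 15), (6, 13), (7, 11)]
Unfold 2 (reflect across v@8): 16 holes -> [(0, 4), (0, 11), (1, 2), (1, 13), (3, 0), (3, 3), (3, 12), (3, 15), (4, 0), (4, 3), (4, 12), (4, 15), (6, 2), (6, 13), (7, 4), (7, 11)]

Answer: 16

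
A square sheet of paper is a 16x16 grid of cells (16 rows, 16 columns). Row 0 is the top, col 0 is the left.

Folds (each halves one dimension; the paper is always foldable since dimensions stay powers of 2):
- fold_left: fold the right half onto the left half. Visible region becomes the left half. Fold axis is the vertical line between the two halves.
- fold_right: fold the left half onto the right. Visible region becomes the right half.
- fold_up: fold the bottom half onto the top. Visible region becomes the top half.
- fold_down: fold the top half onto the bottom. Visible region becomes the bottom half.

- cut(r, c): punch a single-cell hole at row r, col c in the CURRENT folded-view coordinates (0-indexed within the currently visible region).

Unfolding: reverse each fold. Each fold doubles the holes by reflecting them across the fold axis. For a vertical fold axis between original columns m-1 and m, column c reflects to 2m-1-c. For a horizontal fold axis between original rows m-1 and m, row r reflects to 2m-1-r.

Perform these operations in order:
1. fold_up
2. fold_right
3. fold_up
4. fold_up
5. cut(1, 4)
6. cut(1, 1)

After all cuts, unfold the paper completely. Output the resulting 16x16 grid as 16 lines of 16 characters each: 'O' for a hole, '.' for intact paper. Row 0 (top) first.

Op 1 fold_up: fold axis h@8; visible region now rows[0,8) x cols[0,16) = 8x16
Op 2 fold_right: fold axis v@8; visible region now rows[0,8) x cols[8,16) = 8x8
Op 3 fold_up: fold axis h@4; visible region now rows[0,4) x cols[8,16) = 4x8
Op 4 fold_up: fold axis h@2; visible region now rows[0,2) x cols[8,16) = 2x8
Op 5 cut(1, 4): punch at orig (1,12); cuts so far [(1, 12)]; region rows[0,2) x cols[8,16) = 2x8
Op 6 cut(1, 1): punch at orig (1,9); cuts so far [(1, 9), (1, 12)]; region rows[0,2) x cols[8,16) = 2x8
Unfold 1 (reflect across h@2): 4 holes -> [(1, 9), (1, 12), (2, 9), (2, 12)]
Unfold 2 (reflect across h@4): 8 holes -> [(1, 9), (1, 12), (2, 9), (2, 12), (5, 9), (5, 12), (6, 9), (6, 12)]
Unfold 3 (reflect across v@8): 16 holes -> [(1, 3), (1, 6), (1, 9), (1, 12), (2, 3), (2, 6), (2, 9), (2, 12), (5, 3), (5, 6), (5, 9), (5, 12), (6, 3), (6, 6), (6, 9), (6, 12)]
Unfold 4 (reflect across h@8): 32 holes -> [(1, 3), (1, 6), (1, 9), (1, 12), (2, 3), (2, 6), (2, 9), (2, 12), (5, 3), (5, 6), (5, 9), (5, 12), (6, 3), (6, 6), (6, 9), (6, 12), (9, 3), (9, 6), (9, 9), (9, 12), (10, 3), (10, 6), (10, 9), (10, 12), (13, 3), (13, 6), (13, 9), (13, 12), (14, 3), (14, 6), (14, 9), (14, 12)]

Answer: ................
...O..O..O..O...
...O..O..O..O...
................
................
...O..O..O..O...
...O..O..O..O...
................
................
...O..O..O..O...
...O..O..O..O...
................
................
...O..O..O..O...
...O..O..O..O...
................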